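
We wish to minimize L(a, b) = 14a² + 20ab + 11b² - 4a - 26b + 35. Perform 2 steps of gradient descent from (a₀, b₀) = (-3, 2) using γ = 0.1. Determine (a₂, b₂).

∇L = (28a + 20b - 4, 20a + 22b - 26)
(a₁, b₁) = (-3, 2) − 0.1·(-48, -42) = (1.8, 6.2)
(a₂, b₂) = (1.8, 6.2) − 0.1·(170.4, 146.4) = (-15.24, -8.44)

(-15.24, -8.44)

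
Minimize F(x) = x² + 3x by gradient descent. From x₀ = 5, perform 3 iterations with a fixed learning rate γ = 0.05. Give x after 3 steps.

3.2385

F′(x) = 2x + 3
Step 1: F′(5) = 13; x₁ = 5 − 0.05·13 = 4.35
Step 2: F′(4.35) = 11.7; x₂ = 4.35 − 0.05·11.7 = 3.765
Step 3: F′(3.765) = 10.53; x₃ = 3.765 − 0.05·10.53 = 3.2385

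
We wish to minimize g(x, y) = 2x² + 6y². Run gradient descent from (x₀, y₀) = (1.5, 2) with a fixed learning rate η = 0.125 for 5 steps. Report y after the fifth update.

-0.0625

∇g = (4x, 12y)
Step 1: at (1.5, 2), ∇g = (6, 24) → (1.5, 2) − 0.125·(6, 24) = (0.75, -1)
Step 2: at (0.75, -1), ∇g = (3, -12) → (0.75, -1) − 0.125·(3, -12) = (0.375, 0.5)
Step 3: at (0.375, 0.5), ∇g = (1.5, 6) → (0.375, 0.5) − 0.125·(1.5, 6) = (0.1875, -0.25)
Step 4: at (0.1875, -0.25), ∇g = (0.75, -3) → (0.1875, -0.25) − 0.125·(0.75, -3) = (0.09375, 0.125)
Step 5: at (0.09375, 0.125), ∇g = (0.375, 1.5) → (0.09375, 0.125) − 0.125·(0.375, 1.5) = (0.046875, -0.0625)
y = -0.0625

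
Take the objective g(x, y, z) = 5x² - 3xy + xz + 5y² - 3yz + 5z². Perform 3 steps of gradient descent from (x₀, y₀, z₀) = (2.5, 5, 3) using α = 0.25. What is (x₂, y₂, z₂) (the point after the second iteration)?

∇g = (10x - 3y + z, -3x + 10y - 3z, x - 3y + 10z)
(x₁, y₁, z₁) = (2.5, 5, 3) − 0.25·(13, 33.5, 17.5) = (-0.75, -3.375, -1.375)
(x₂, y₂, z₂) = (-0.75, -3.375, -1.375) − 0.25·(1.25, -27.375, -4.375) = (-1.0625, 3.46875, -0.28125)

(-1.0625, 3.46875, -0.28125)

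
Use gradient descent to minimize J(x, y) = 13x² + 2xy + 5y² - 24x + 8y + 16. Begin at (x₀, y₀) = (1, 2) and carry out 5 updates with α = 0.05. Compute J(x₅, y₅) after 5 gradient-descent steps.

0.0538656768

∇J = (26x + 2y - 24, 2x + 10y + 8)
Step 1: at (1, 2), ∇J = (6, 30) → (1, 2) − 0.05·(6, 30) = (0.7, 0.5)
Step 2: at (0.7, 0.5), ∇J = (-4.8, 14.4) → (0.7, 0.5) − 0.05·(-4.8, 14.4) = (0.94, -0.22)
Step 3: at (0.94, -0.22), ∇J = (0, 7.68) → (0.94, -0.22) − 0.05·(0, 7.68) = (0.94, -0.604)
Step 4: at (0.94, -0.604), ∇J = (-0.768, 3.84) → (0.94, -0.604) − 0.05·(-0.768, 3.84) = (0.9784, -0.796)
Step 5: at (0.9784, -0.796), ∇J = (-0.1536, 1.9968) → (0.9784, -0.796) − 0.05·(-0.1536, 1.9968) = (0.98608, -0.89584)
J(0.98608, -0.89584) = 0.0538656768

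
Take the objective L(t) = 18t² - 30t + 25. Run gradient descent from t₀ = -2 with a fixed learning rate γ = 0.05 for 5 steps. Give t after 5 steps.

L′(t) = 36t - 30
t₁ = -2 − 0.05·(-102) = 3.1
t₂ = 3.1 − 0.05·81.6 = -0.98
t₃ = -0.98 − 0.05·(-65.28) = 2.284
t₄ = 2.284 − 0.05·52.224 = -0.3272
t₅ = -0.3272 − 0.05·(-41.7792) = 1.76176

1.76176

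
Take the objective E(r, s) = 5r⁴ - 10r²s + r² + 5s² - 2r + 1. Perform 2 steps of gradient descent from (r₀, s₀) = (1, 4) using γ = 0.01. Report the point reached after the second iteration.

(1.9528, 3.586)

∇E = (20r³ - 20rs + 2r - 2, -10r² + 10s)
Step 1: at (1, 4), ∇E = (-60, 30) → (1, 4) − 0.01·(-60, 30) = (1.6, 3.7)
Step 2: at (1.6, 3.7), ∇E = (-35.28, 11.4) → (1.6, 3.7) − 0.01·(-35.28, 11.4) = (1.9528, 3.586)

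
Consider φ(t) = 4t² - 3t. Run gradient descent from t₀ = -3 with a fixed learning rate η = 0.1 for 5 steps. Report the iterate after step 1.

-0.3

φ′(t) = 8t - 3
t₁ = -3 − 0.1·(-27) = -0.3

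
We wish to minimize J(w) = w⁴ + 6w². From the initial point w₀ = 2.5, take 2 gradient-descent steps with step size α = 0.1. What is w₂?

124.36875

J′(w) = 4w³ + 12w
w₁ = 2.5 − 0.1·92.5 = -6.75
w₂ = -6.75 − 0.1·(-1311.1875) = 124.36875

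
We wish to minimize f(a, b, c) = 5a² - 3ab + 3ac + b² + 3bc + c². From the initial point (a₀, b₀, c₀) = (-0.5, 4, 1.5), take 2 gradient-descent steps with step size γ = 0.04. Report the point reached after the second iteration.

∇f = (10a - 3b + 3c, -3a + 2b + 3c, 3a + 3b + 2c)
(a₁, b₁, c₁) = (-0.5, 4, 1.5) − 0.04·(-12.5, 14, 13.5) = (0, 3.44, 0.96)
(a₂, b₂, c₂) = (0, 3.44, 0.96) − 0.04·(-7.44, 9.76, 12.24) = (0.2976, 3.0496, 0.4704)

(0.2976, 3.0496, 0.4704)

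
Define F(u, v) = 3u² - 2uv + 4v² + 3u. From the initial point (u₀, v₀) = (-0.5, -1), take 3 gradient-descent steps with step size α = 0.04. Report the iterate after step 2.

(-0.6184, -0.536)

∇F = (6u - 2v + 3, -2u + 8v)
(u₁, v₁) = (-0.5, -1) − 0.04·(2, -7) = (-0.58, -0.72)
(u₂, v₂) = (-0.58, -0.72) − 0.04·(0.96, -4.6) = (-0.6184, -0.536)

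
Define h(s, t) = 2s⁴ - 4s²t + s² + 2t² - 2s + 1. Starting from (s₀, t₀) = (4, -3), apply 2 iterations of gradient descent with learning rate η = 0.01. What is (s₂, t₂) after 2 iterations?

(-0.90968448, -1.967216)

∇h = (8s³ - 8st + 2s - 2, -4s² + 4t)
(s₁, t₁) = (4, -3) − 0.01·(614, -76) = (-2.14, -2.24)
(s₂, t₂) = (-2.14, -2.24) − 0.01·(-123.031552, -27.2784) = (-0.90968448, -1.967216)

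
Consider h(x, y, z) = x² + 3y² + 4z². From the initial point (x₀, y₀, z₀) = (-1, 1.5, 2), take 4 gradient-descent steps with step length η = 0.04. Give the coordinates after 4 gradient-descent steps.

∇h = (2x, 6y, 8z)
(x₁, y₁, z₁) = (-1, 1.5, 2) − 0.04·(-2, 9, 16) = (-0.92, 1.14, 1.36)
(x₂, y₂, z₂) = (-0.92, 1.14, 1.36) − 0.04·(-1.84, 6.84, 10.88) = (-0.8464, 0.8664, 0.9248)
(x₃, y₃, z₃) = (-0.8464, 0.8664, 0.9248) − 0.04·(-1.6928, 5.1984, 7.3984) = (-0.778688, 0.658464, 0.628864)
(x₄, y₄, z₄) = (-0.778688, 0.658464, 0.628864) − 0.04·(-1.557376, 3.950784, 5.030912) = (-0.71639296, 0.50043264, 0.42762752)

(-0.71639296, 0.50043264, 0.42762752)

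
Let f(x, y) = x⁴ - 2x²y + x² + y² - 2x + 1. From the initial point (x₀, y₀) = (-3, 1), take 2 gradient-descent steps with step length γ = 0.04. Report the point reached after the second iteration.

(1.20184064, 1.616448)

∇f = (4x³ - 4xy + 2x - 2, -2x² + 2y)
Step 1: at (-3, 1), ∇f = (-104, -16) → (-3, 1) − 0.04·(-104, -16) = (1.16, 1.64)
Step 2: at (1.16, 1.64), ∇f = (-1.046016, 0.5888) → (1.16, 1.64) − 0.04·(-1.046016, 0.5888) = (1.20184064, 1.616448)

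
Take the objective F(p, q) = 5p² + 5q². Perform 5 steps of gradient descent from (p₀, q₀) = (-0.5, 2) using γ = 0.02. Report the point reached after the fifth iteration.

∇F = (10p, 10q)
Step 1: at (-0.5, 2), ∇F = (-5, 20) → (-0.5, 2) − 0.02·(-5, 20) = (-0.4, 1.6)
Step 2: at (-0.4, 1.6), ∇F = (-4, 16) → (-0.4, 1.6) − 0.02·(-4, 16) = (-0.32, 1.28)
Step 3: at (-0.32, 1.28), ∇F = (-3.2, 12.8) → (-0.32, 1.28) − 0.02·(-3.2, 12.8) = (-0.256, 1.024)
Step 4: at (-0.256, 1.024), ∇F = (-2.56, 10.24) → (-0.256, 1.024) − 0.02·(-2.56, 10.24) = (-0.2048, 0.8192)
Step 5: at (-0.2048, 0.8192), ∇F = (-2.048, 8.192) → (-0.2048, 0.8192) − 0.02·(-2.048, 8.192) = (-0.16384, 0.65536)

(-0.16384, 0.65536)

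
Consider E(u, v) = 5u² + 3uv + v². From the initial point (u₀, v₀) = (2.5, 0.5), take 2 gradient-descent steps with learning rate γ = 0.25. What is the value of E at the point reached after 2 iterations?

∇E = (10u + 3v, 3u + 2v)
Step 1: at (2.5, 0.5), ∇E = (26.5, 8.5) → (2.5, 0.5) − 0.25·(26.5, 8.5) = (-4.125, -1.625)
Step 2: at (-4.125, -1.625), ∇E = (-46.125, -15.625) → (-4.125, -1.625) − 0.25·(-46.125, -15.625) = (7.40625, 2.28125)
E(7.40625, 2.28125) = 330.1533203125

330.1533203125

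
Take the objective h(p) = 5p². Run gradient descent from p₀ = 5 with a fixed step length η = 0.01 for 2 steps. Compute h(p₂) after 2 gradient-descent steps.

h′(p) = 10p
Step 1: h′(5) = 50; p₁ = 5 − 0.01·50 = 4.5
Step 2: h′(4.5) = 45; p₂ = 4.5 − 0.01·45 = 4.05
h(4.05) = 82.0125

82.0125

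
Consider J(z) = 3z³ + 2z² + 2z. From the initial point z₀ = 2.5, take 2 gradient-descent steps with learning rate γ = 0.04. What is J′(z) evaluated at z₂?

J′(z) = 9z² + 4z + 2
Step 1: J′(2.5) = 68.25; z₁ = 2.5 − 0.04·68.25 = -0.23
Step 2: J′(-0.23) = 1.5561; z₂ = -0.23 − 0.04·1.5561 = -0.292244
J′(z) at (-0.292244) = 1.599682999824

1.599682999824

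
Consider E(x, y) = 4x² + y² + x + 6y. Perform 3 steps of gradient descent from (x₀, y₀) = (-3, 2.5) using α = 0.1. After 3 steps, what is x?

-0.148

∇E = (8x + 1, 2y + 6)
(x₁, y₁) = (-3, 2.5) − 0.1·(-23, 11) = (-0.7, 1.4)
(x₂, y₂) = (-0.7, 1.4) − 0.1·(-4.6, 8.8) = (-0.24, 0.52)
(x₃, y₃) = (-0.24, 0.52) − 0.1·(-0.92, 7.04) = (-0.148, -0.184)
x = -0.148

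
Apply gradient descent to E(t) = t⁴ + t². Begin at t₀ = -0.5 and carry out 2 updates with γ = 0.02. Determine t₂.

E′(t) = 4t³ + 2t
Step 1: E′(-0.5) = -1.5; t₁ = -0.5 − 0.02·(-1.5) = -0.47
Step 2: E′(-0.47) = -1.355292; t₂ = -0.47 − 0.02·(-1.355292) = -0.44289416

-0.44289416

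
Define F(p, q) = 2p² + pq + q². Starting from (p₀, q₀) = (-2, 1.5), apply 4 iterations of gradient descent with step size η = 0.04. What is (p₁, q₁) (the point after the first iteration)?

(-1.74, 1.46)

∇F = (4p + q, p + 2q)
(p₁, q₁) = (-2, 1.5) − 0.04·(-6.5, 1) = (-1.74, 1.46)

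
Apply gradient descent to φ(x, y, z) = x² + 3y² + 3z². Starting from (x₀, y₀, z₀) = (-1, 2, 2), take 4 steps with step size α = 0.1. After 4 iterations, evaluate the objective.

∇φ = (2x, 6y, 6z)
Step 1: at (-1, 2, 2), ∇φ = (-2, 12, 12) → (-1, 2, 2) − 0.1·(-2, 12, 12) = (-0.8, 0.8, 0.8)
Step 2: at (-0.8, 0.8, 0.8), ∇φ = (-1.6, 4.8, 4.8) → (-0.8, 0.8, 0.8) − 0.1·(-1.6, 4.8, 4.8) = (-0.64, 0.32, 0.32)
Step 3: at (-0.64, 0.32, 0.32), ∇φ = (-1.28, 1.92, 1.92) → (-0.64, 0.32, 0.32) − 0.1·(-1.28, 1.92, 1.92) = (-0.512, 0.128, 0.128)
Step 4: at (-0.512, 0.128, 0.128), ∇φ = (-1.024, 0.768, 0.768) → (-0.512, 0.128, 0.128) − 0.1·(-1.024, 0.768, 0.768) = (-0.4096, 0.0512, 0.0512)
φ(-0.4096, 0.0512, 0.0512) = 0.1835008

0.1835008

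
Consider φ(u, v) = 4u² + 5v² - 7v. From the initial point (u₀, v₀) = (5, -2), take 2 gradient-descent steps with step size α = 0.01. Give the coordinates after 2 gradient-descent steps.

(4.232, -1.487)

∇φ = (8u, 10v - 7)
Step 1: at (5, -2), ∇φ = (40, -27) → (5, -2) − 0.01·(40, -27) = (4.6, -1.73)
Step 2: at (4.6, -1.73), ∇φ = (36.8, -24.3) → (4.6, -1.73) − 0.01·(36.8, -24.3) = (4.232, -1.487)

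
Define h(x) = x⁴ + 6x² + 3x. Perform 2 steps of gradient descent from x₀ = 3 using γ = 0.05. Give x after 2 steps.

14.572575

h′(x) = 4x³ + 12x + 3
Step 1: h′(3) = 147; x₁ = 3 − 0.05·147 = -4.35
Step 2: h′(-4.35) = -378.4515; x₂ = -4.35 − 0.05·(-378.4515) = 14.572575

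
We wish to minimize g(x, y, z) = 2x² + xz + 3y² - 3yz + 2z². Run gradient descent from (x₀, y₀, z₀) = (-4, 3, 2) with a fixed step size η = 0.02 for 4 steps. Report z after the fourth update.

2.25047712

∇g = (4x + z, 6y - 3z, x - 3y + 4z)
(x₁, y₁, z₁) = (-4, 3, 2) − 0.02·(-14, 12, -5) = (-3.72, 2.76, 2.1)
(x₂, y₂, z₂) = (-3.72, 2.76, 2.1) − 0.02·(-12.78, 10.26, -3.6) = (-3.4644, 2.5548, 2.172)
(x₃, y₃, z₃) = (-3.4644, 2.5548, 2.172) − 0.02·(-11.6856, 8.8128, -2.4408) = (-3.230688, 2.378544, 2.220816)
(x₄, y₄, z₄) = (-3.230688, 2.378544, 2.220816) − 0.02·(-10.701936, 7.608816, -1.483056) = (-3.01664928, 2.22636768, 2.25047712)
z = 2.25047712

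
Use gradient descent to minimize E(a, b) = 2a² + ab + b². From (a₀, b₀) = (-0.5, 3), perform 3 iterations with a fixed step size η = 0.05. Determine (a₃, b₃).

(-0.585, 2.2608125)

∇E = (4a + b, a + 2b)
(a₁, b₁) = (-0.5, 3) − 0.05·(1, 5.5) = (-0.55, 2.725)
(a₂, b₂) = (-0.55, 2.725) − 0.05·(0.525, 4.9) = (-0.57625, 2.48)
(a₃, b₃) = (-0.57625, 2.48) − 0.05·(0.175, 4.38375) = (-0.585, 2.2608125)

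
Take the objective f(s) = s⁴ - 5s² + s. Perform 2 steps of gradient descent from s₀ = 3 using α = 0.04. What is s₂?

f′(s) = 4s³ - 10s + 1
s₁ = 3 − 0.04·79 = -0.16
s₂ = -0.16 − 0.04·2.583616 = -0.26334464

-0.26334464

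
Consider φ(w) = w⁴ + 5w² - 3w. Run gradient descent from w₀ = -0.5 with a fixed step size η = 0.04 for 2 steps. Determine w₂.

φ′(w) = 4w³ + 10w - 3
w₁ = -0.5 − 0.04·(-8.5) = -0.16
w₂ = -0.16 − 0.04·(-4.616384) = 0.02465536

0.02465536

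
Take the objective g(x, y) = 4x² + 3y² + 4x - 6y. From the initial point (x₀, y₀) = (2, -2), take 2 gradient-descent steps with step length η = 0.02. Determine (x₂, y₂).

∇g = (8x + 4, 6y - 6)
Step 1: at (2, -2), ∇g = (20, -18) → (2, -2) − 0.02·(20, -18) = (1.6, -1.64)
Step 2: at (1.6, -1.64), ∇g = (16.8, -15.84) → (1.6, -1.64) − 0.02·(16.8, -15.84) = (1.264, -1.3232)

(1.264, -1.3232)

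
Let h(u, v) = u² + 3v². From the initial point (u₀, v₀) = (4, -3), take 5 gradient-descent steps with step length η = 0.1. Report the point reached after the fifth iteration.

(1.31072, -0.03072)

∇h = (2u, 6v)
Step 1: at (4, -3), ∇h = (8, -18) → (4, -3) − 0.1·(8, -18) = (3.2, -1.2)
Step 2: at (3.2, -1.2), ∇h = (6.4, -7.2) → (3.2, -1.2) − 0.1·(6.4, -7.2) = (2.56, -0.48)
Step 3: at (2.56, -0.48), ∇h = (5.12, -2.88) → (2.56, -0.48) − 0.1·(5.12, -2.88) = (2.048, -0.192)
Step 4: at (2.048, -0.192), ∇h = (4.096, -1.152) → (2.048, -0.192) − 0.1·(4.096, -1.152) = (1.6384, -0.0768)
Step 5: at (1.6384, -0.0768), ∇h = (3.2768, -0.4608) → (1.6384, -0.0768) − 0.1·(3.2768, -0.4608) = (1.31072, -0.03072)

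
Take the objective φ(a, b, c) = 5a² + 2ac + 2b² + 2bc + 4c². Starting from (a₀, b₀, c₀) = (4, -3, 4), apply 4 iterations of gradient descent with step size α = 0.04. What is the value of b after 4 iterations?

∇φ = (10a + 2c, 4b + 2c, 2a + 2b + 8c)
(a₁, b₁, c₁) = (4, -3, 4) − 0.04·(48, -4, 34) = (2.08, -2.84, 2.64)
(a₂, b₂, c₂) = (2.08, -2.84, 2.64) − 0.04·(26.08, -6.08, 19.6) = (1.0368, -2.5968, 1.856)
(a₃, b₃, c₃) = (1.0368, -2.5968, 1.856) − 0.04·(14.08, -6.6752, 11.728) = (0.4736, -2.329792, 1.38688)
(a₄, b₄, c₄) = (0.4736, -2.329792, 1.38688) − 0.04·(7.50976, -6.545408, 7.382656) = (0.1732096, -2.06797568, 1.09157376)
b = -2.06797568

-2.06797568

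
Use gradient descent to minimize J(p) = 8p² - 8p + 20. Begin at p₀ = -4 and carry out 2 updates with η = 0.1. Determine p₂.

-1.12

J′(p) = 16p - 8
Step 1: J′(-4) = -72; p₁ = -4 − 0.1·(-72) = 3.2
Step 2: J′(3.2) = 43.2; p₂ = 3.2 − 0.1·43.2 = -1.12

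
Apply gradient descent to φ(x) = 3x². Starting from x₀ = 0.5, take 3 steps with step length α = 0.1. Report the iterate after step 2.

φ′(x) = 6x
Step 1: φ′(0.5) = 3; x₁ = 0.5 − 0.1·3 = 0.2
Step 2: φ′(0.2) = 1.2; x₂ = 0.2 − 0.1·1.2 = 0.08

0.08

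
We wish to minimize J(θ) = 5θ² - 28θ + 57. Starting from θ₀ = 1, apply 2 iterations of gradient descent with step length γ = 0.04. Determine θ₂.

J′(θ) = 10θ - 28
Step 1: J′(1) = -18; θ₁ = 1 − 0.04·(-18) = 1.72
Step 2: J′(1.72) = -10.8; θ₂ = 1.72 − 0.04·(-10.8) = 2.152

2.152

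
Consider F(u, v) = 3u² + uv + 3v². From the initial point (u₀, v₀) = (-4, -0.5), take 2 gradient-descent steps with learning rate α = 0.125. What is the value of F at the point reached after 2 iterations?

0.31146240234375

∇F = (6u + v, u + 6v)
(u₁, v₁) = (-4, -0.5) − 0.125·(-24.5, -7) = (-0.9375, 0.375)
(u₂, v₂) = (-0.9375, 0.375) − 0.125·(-5.25, 1.3125) = (-0.28125, 0.2109375)
F(-0.28125, 0.2109375) = 0.31146240234375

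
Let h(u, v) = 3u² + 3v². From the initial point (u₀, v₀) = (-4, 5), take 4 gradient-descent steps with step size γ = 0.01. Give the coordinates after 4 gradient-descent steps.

(-3.12299584, 3.9037448)

∇h = (6u, 6v)
(u₁, v₁) = (-4, 5) − 0.01·(-24, 30) = (-3.76, 4.7)
(u₂, v₂) = (-3.76, 4.7) − 0.01·(-22.56, 28.2) = (-3.5344, 4.418)
(u₃, v₃) = (-3.5344, 4.418) − 0.01·(-21.2064, 26.508) = (-3.322336, 4.15292)
(u₄, v₄) = (-3.322336, 4.15292) − 0.01·(-19.934016, 24.91752) = (-3.12299584, 3.9037448)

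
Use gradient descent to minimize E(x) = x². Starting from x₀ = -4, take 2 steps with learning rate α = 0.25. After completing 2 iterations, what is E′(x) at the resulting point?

E′(x) = 2x
Step 1: E′(-4) = -8; x₁ = -4 − 0.25·(-8) = -2
Step 2: E′(-2) = -4; x₂ = -2 − 0.25·(-4) = -1
E′(x) at (-1) = -2

-2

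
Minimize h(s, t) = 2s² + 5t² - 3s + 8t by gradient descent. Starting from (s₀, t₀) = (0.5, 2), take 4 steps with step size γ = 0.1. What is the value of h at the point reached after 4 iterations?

-4.32290048

∇h = (4s - 3, 10t + 8)
(s₁, t₁) = (0.5, 2) − 0.1·(-1, 28) = (0.6, -0.8)
(s₂, t₂) = (0.6, -0.8) − 0.1·(-0.6, 0) = (0.66, -0.8)
(s₃, t₃) = (0.66, -0.8) − 0.1·(-0.36, 0) = (0.696, -0.8)
(s₄, t₄) = (0.696, -0.8) − 0.1·(-0.216, 0) = (0.7176, -0.8)
h(0.7176, -0.8) = -4.32290048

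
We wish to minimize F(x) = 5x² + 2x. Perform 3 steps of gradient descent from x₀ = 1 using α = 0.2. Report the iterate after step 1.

F′(x) = 10x + 2
x₁ = 1 − 0.2·12 = -1.4

-1.4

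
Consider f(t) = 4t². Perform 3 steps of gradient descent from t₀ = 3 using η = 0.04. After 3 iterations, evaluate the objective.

3.559229374464

f′(t) = 8t
Step 1: f′(3) = 24; t₁ = 3 − 0.04·24 = 2.04
Step 2: f′(2.04) = 16.32; t₂ = 2.04 − 0.04·16.32 = 1.3872
Step 3: f′(1.3872) = 11.0976; t₃ = 1.3872 − 0.04·11.0976 = 0.943296
f(0.943296) = 3.559229374464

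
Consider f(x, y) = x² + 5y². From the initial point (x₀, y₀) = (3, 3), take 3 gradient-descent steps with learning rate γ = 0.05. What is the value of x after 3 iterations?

2.187

∇f = (2x, 10y)
Step 1: at (3, 3), ∇f = (6, 30) → (3, 3) − 0.05·(6, 30) = (2.7, 1.5)
Step 2: at (2.7, 1.5), ∇f = (5.4, 15) → (2.7, 1.5) − 0.05·(5.4, 15) = (2.43, 0.75)
Step 3: at (2.43, 0.75), ∇f = (4.86, 7.5) → (2.43, 0.75) − 0.05·(4.86, 7.5) = (2.187, 0.375)
x = 2.187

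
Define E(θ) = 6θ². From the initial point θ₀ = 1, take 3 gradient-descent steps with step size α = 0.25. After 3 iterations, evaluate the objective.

384

E′(θ) = 12θ
θ₁ = 1 − 0.25·12 = -2
θ₂ = -2 − 0.25·(-24) = 4
θ₃ = 4 − 0.25·48 = -8
E(-8) = 384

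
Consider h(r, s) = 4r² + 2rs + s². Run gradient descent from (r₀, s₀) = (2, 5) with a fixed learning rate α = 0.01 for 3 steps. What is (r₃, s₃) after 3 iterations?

∇h = (8r + 2s, 2r + 2s)
Step 1: at (2, 5), ∇h = (26, 14) → (2, 5) − 0.01·(26, 14) = (1.74, 4.86)
Step 2: at (1.74, 4.86), ∇h = (23.64, 13.2) → (1.74, 4.86) − 0.01·(23.64, 13.2) = (1.5036, 4.728)
Step 3: at (1.5036, 4.728), ∇h = (21.4848, 12.4632) → (1.5036, 4.728) − 0.01·(21.4848, 12.4632) = (1.288752, 4.603368)

(1.288752, 4.603368)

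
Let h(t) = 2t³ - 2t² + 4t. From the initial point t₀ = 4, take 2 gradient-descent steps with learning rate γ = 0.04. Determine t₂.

0.484096

h′(t) = 6t² - 4t + 4
t₁ = 4 − 0.04·84 = 0.64
t₂ = 0.64 − 0.04·3.8976 = 0.484096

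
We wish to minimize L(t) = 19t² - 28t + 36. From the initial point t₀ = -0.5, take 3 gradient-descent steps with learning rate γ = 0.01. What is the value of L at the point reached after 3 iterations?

27.335154215856

L′(t) = 38t - 28
t₁ = -0.5 − 0.01·(-47) = -0.03
t₂ = -0.03 − 0.01·(-29.14) = 0.2614
t₃ = 0.2614 − 0.01·(-18.0668) = 0.442068
L(0.442068) = 27.335154215856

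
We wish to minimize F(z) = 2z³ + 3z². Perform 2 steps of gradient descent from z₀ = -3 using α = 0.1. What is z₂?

-28.776

F′(z) = 6z² + 6z
Step 1: F′(-3) = 36; z₁ = -3 − 0.1·36 = -6.6
Step 2: F′(-6.6) = 221.76; z₂ = -6.6 − 0.1·221.76 = -28.776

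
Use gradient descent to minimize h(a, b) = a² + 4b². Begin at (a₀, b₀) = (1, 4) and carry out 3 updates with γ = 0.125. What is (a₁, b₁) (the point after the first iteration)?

(0.75, 0)

∇h = (2a, 8b)
(a₁, b₁) = (1, 4) − 0.125·(2, 32) = (0.75, 0)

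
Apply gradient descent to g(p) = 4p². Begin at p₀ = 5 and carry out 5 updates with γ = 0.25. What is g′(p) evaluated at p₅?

g′(p) = 8p
p₁ = 5 − 0.25·40 = -5
p₂ = -5 − 0.25·(-40) = 5
p₃ = 5 − 0.25·40 = -5
p₄ = -5 − 0.25·(-40) = 5
p₅ = 5 − 0.25·40 = -5
g′(p) at (-5) = -40

-40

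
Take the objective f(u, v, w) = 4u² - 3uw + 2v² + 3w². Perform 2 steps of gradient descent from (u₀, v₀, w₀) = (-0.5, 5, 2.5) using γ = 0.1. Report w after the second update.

0.535

∇f = (8u - 3w, 4v, -3u + 6w)
(u₁, v₁, w₁) = (-0.5, 5, 2.5) − 0.1·(-11.5, 20, 16.5) = (0.65, 3, 0.85)
(u₂, v₂, w₂) = (0.65, 3, 0.85) − 0.1·(2.65, 12, 3.15) = (0.385, 1.8, 0.535)
w = 0.535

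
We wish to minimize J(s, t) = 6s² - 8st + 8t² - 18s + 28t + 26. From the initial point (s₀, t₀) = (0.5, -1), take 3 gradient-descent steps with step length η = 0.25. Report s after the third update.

23.5

∇J = (12s - 8t - 18, -8s + 16t + 28)
Step 1: at (0.5, -1), ∇J = (-4, 8) → (0.5, -1) − 0.25·(-4, 8) = (1.5, -3)
Step 2: at (1.5, -3), ∇J = (24, -32) → (1.5, -3) − 0.25·(24, -32) = (-4.5, 5)
Step 3: at (-4.5, 5), ∇J = (-112, 144) → (-4.5, 5) − 0.25·(-112, 144) = (23.5, -31)
s = 23.5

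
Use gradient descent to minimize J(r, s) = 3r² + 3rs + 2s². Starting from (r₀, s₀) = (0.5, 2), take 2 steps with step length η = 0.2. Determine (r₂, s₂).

(0.2, 0.8)

∇J = (6r + 3s, 3r + 4s)
(r₁, s₁) = (0.5, 2) − 0.2·(9, 9.5) = (-1.3, 0.1)
(r₂, s₂) = (-1.3, 0.1) − 0.2·(-7.5, -3.5) = (0.2, 0.8)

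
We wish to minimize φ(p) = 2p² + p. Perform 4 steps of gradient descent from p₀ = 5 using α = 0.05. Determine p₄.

φ′(p) = 4p + 1
Step 1: φ′(5) = 21; p₁ = 5 − 0.05·21 = 3.95
Step 2: φ′(3.95) = 16.8; p₂ = 3.95 − 0.05·16.8 = 3.11
Step 3: φ′(3.11) = 13.44; p₃ = 3.11 − 0.05·13.44 = 2.438
Step 4: φ′(2.438) = 10.752; p₄ = 2.438 − 0.05·10.752 = 1.9004

1.9004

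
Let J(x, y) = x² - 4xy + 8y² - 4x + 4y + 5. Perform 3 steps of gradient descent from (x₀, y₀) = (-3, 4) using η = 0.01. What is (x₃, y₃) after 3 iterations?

(-2.32532, 1.991568)

∇J = (2x - 4y - 4, -4x + 16y + 4)
Step 1: at (-3, 4), ∇J = (-26, 80) → (-3, 4) − 0.01·(-26, 80) = (-2.74, 3.2)
Step 2: at (-2.74, 3.2), ∇J = (-22.28, 66.16) → (-2.74, 3.2) − 0.01·(-22.28, 66.16) = (-2.5172, 2.5384)
Step 3: at (-2.5172, 2.5384), ∇J = (-19.188, 54.6832) → (-2.5172, 2.5384) − 0.01·(-19.188, 54.6832) = (-2.32532, 1.991568)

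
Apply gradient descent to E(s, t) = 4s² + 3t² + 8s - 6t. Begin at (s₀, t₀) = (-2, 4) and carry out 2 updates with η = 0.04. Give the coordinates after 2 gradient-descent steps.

(-1.4624, 2.7328)

∇E = (8s + 8, 6t - 6)
Step 1: at (-2, 4), ∇E = (-8, 18) → (-2, 4) − 0.04·(-8, 18) = (-1.68, 3.28)
Step 2: at (-1.68, 3.28), ∇E = (-5.44, 13.68) → (-1.68, 3.28) − 0.04·(-5.44, 13.68) = (-1.4624, 2.7328)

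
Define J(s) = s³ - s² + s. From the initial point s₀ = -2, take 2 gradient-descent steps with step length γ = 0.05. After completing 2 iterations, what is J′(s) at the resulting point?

J′(s) = 3s² - 2s + 1
Step 1: J′(-2) = 17; s₁ = -2 − 0.05·17 = -2.85
Step 2: J′(-2.85) = 31.0675; s₂ = -2.85 − 0.05·31.0675 = -4.403375
J′(s) at (-4.403375) = 67.975884171875

67.975884171875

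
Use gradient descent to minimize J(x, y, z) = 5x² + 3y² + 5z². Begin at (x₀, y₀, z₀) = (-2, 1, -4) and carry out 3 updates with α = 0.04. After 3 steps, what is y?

0.438976

∇J = (10x, 6y, 10z)
(x₁, y₁, z₁) = (-2, 1, -4) − 0.04·(-20, 6, -40) = (-1.2, 0.76, -2.4)
(x₂, y₂, z₂) = (-1.2, 0.76, -2.4) − 0.04·(-12, 4.56, -24) = (-0.72, 0.5776, -1.44)
(x₃, y₃, z₃) = (-0.72, 0.5776, -1.44) − 0.04·(-7.2, 3.4656, -14.4) = (-0.432, 0.438976, -0.864)
y = 0.438976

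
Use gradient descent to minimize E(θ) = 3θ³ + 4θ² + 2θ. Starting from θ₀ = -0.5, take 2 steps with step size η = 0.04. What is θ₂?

E′(θ) = 9θ² + 8θ + 2
θ₁ = -0.5 − 0.04·0.25 = -0.51
θ₂ = -0.51 − 0.04·0.2609 = -0.520436

-0.520436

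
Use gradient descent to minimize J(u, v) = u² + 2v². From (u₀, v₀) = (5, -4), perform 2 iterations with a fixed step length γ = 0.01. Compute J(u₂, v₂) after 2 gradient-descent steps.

50.23829392

∇J = (2u, 4v)
Step 1: at (5, -4), ∇J = (10, -16) → (5, -4) − 0.01·(10, -16) = (4.9, -3.84)
Step 2: at (4.9, -3.84), ∇J = (9.8, -15.36) → (4.9, -3.84) − 0.01·(9.8, -15.36) = (4.802, -3.6864)
J(4.802, -3.6864) = 50.23829392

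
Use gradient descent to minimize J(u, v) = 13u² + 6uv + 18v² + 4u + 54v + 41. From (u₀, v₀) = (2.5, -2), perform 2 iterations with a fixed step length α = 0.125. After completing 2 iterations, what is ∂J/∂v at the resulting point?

207.375

∇J = (26u + 6v + 4, 6u + 36v + 54)
(u₁, v₁) = (2.5, -2) − 0.125·(57, -3) = (-4.625, -1.625)
(u₂, v₂) = (-4.625, -1.625) − 0.125·(-126, -32.25) = (11.125, 2.40625)
∂J/∂v at (11.125, 2.40625) = 207.375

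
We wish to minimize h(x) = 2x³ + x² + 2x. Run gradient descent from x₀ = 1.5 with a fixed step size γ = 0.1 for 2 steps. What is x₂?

-0.5535

h′(x) = 6x² + 2x + 2
x₁ = 1.5 − 0.1·18.5 = -0.35
x₂ = -0.35 − 0.1·2.035 = -0.5535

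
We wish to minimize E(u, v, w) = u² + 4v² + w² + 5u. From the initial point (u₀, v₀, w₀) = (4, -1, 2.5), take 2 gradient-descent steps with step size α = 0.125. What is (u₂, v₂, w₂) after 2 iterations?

(1.15625, 0, 1.40625)

∇E = (2u + 5, 8v, 2w)
Step 1: at (4, -1, 2.5), ∇E = (13, -8, 5) → (4, -1, 2.5) − 0.125·(13, -8, 5) = (2.375, 0, 1.875)
Step 2: at (2.375, 0, 1.875), ∇E = (9.75, 0, 3.75) → (2.375, 0, 1.875) − 0.125·(9.75, 0, 3.75) = (1.15625, 0, 1.40625)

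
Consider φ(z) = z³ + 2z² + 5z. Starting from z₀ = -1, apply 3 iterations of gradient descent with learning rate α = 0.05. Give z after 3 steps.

-1.6958214

φ′(z) = 3z² + 4z + 5
z₁ = -1 − 0.05·4 = -1.2
z₂ = -1.2 − 0.05·4.52 = -1.426
z₃ = -1.426 − 0.05·5.396428 = -1.6958214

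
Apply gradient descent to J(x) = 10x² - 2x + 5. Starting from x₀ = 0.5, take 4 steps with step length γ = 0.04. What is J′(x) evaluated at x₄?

0.0128

J′(x) = 20x - 2
Step 1: J′(0.5) = 8; x₁ = 0.5 − 0.04·8 = 0.18
Step 2: J′(0.18) = 1.6; x₂ = 0.18 − 0.04·1.6 = 0.116
Step 3: J′(0.116) = 0.32; x₃ = 0.116 − 0.04·0.32 = 0.1032
Step 4: J′(0.1032) = 0.064; x₄ = 0.1032 − 0.04·0.064 = 0.10064
J′(x) at (0.10064) = 0.0128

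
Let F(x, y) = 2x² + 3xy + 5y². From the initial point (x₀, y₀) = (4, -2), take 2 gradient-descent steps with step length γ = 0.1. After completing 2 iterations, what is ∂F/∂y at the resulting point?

∇F = (4x + 3y, 3x + 10y)
(x₁, y₁) = (4, -2) − 0.1·(10, -8) = (3, -1.2)
(x₂, y₂) = (3, -1.2) − 0.1·(8.4, -3) = (2.16, -0.9)
∂F/∂y at (2.16, -0.9) = -2.52

-2.52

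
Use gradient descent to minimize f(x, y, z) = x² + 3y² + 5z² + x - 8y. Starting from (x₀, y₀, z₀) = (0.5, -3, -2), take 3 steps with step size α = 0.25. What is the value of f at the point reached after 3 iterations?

∇f = (2x + 1, 6y - 8, 10z)
(x₁, y₁, z₁) = (0.5, -3, -2) − 0.25·(2, -26, -20) = (0, 3.5, 3)
(x₂, y₂, z₂) = (0, 3.5, 3) − 0.25·(1, 13, 30) = (-0.25, 0.25, -4.5)
(x₃, y₃, z₃) = (-0.25, 0.25, -4.5) − 0.25·(0.5, -6.5, -45) = (-0.375, 1.875, 6.75)
f(-0.375, 1.875, 6.75) = 223.125

223.125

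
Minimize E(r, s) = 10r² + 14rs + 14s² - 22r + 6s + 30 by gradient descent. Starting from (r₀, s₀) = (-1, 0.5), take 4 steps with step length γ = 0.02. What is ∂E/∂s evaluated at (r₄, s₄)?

8.19308544

∇E = (20r + 14s - 22, 14r + 28s + 6)
(r₁, s₁) = (-1, 0.5) − 0.02·(-35, 6) = (-0.3, 0.38)
(r₂, s₂) = (-0.3, 0.38) − 0.02·(-22.68, 12.44) = (0.1536, 0.1312)
(r₃, s₃) = (0.1536, 0.1312) − 0.02·(-17.0912, 11.824) = (0.495424, -0.10528)
(r₄, s₄) = (0.495424, -0.10528) − 0.02·(-13.56544, 9.988096) = (0.7667328, -0.30504192)
∂E/∂s at (0.7667328, -0.30504192) = 8.19308544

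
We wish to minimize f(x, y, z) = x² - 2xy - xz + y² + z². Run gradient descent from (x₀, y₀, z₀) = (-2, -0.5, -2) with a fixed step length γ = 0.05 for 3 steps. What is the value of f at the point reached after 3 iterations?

∇f = (2x - 2y - z, -2x + 2y, -x + 2z)
(x₁, y₁, z₁) = (-2, -0.5, -2) − 0.05·(-1, 3, -2) = (-1.95, -0.65, -1.9)
(x₂, y₂, z₂) = (-1.95, -0.65, -1.9) − 0.05·(-0.7, 2.6, -1.85) = (-1.915, -0.78, -1.8075)
(x₃, y₃, z₃) = (-1.915, -0.78, -1.8075) − 0.05·(-0.4625, 2.27, -1.7) = (-1.891875, -0.8935, -1.7225)
f(-1.891875, -0.8935, -1.7225) = 0.705004203125

0.705004203125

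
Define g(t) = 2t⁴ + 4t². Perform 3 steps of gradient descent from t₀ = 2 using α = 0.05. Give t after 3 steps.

-2

g′(t) = 8t³ + 8t
t₁ = 2 − 0.05·80 = -2
t₂ = -2 − 0.05·(-80) = 2
t₃ = 2 − 0.05·80 = -2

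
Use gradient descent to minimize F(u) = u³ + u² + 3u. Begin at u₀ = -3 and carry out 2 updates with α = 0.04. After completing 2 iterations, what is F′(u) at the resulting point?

F′(u) = 3u² + 2u + 3
Step 1: F′(-3) = 24; u₁ = -3 − 0.04·24 = -3.96
Step 2: F′(-3.96) = 42.1248; u₂ = -3.96 − 0.04·42.1248 = -5.644992
F′(u) at (-5.644992) = 87.307820040192

87.307820040192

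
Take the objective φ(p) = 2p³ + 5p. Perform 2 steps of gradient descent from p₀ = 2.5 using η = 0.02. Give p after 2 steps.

1.2233

φ′(p) = 6p² + 5
Step 1: φ′(2.5) = 42.5; p₁ = 2.5 − 0.02·42.5 = 1.65
Step 2: φ′(1.65) = 21.335; p₂ = 1.65 − 0.02·21.335 = 1.2233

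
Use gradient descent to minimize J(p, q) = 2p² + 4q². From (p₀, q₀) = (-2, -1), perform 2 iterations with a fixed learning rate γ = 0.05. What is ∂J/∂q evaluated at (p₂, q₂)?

-2.88

∇J = (4p, 8q)
(p₁, q₁) = (-2, -1) − 0.05·(-8, -8) = (-1.6, -0.6)
(p₂, q₂) = (-1.6, -0.6) − 0.05·(-6.4, -4.8) = (-1.28, -0.36)
∂J/∂q at (-1.28, -0.36) = -2.88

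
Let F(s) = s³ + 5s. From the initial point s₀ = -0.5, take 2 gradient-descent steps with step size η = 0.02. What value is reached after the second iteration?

F′(s) = 3s² + 5
s₁ = -0.5 − 0.02·5.75 = -0.615
s₂ = -0.615 − 0.02·6.134675 = -0.7376935

-0.7376935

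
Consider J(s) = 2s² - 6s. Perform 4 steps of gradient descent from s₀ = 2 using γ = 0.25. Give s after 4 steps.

J′(s) = 4s - 6
s₁ = 2 − 0.25·2 = 1.5
s₂ = 1.5 − 0.25·0 = 1.5
s₃ = 1.5 − 0.25·0 = 1.5
s₄ = 1.5 − 0.25·0 = 1.5

1.5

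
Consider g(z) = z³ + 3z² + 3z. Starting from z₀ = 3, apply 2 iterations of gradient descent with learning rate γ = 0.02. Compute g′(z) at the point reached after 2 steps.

g′(z) = 3z² + 6z + 3
Step 1: g′(3) = 48; z₁ = 3 − 0.02·48 = 2.04
Step 2: g′(2.04) = 27.7248; z₂ = 2.04 − 0.02·27.7248 = 1.485504
g′(z) at (1.485504) = 18.533190402048

18.533190402048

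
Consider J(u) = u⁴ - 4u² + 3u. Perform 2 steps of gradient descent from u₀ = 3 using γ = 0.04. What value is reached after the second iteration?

-0.73590528

J′(u) = 4u³ - 8u + 3
u₁ = 3 − 0.04·87 = -0.48
u₂ = -0.48 − 0.04·6.397632 = -0.73590528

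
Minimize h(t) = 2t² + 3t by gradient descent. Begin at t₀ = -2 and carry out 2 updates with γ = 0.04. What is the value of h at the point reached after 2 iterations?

h′(t) = 4t + 3
Step 1: h′(-2) = -5; t₁ = -2 − 0.04·(-5) = -1.8
Step 2: h′(-1.8) = -4.2; t₂ = -1.8 − 0.04·(-4.2) = -1.632
h(-1.632) = 0.430848

0.430848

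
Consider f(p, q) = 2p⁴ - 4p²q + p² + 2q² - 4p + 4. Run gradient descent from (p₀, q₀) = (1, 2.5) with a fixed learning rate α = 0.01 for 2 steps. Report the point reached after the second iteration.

(1.26120448, 2.394384)

∇f = (8p³ - 8pq + 2p - 4, -4p² + 4q)
Step 1: at (1, 2.5), ∇f = (-14, 6) → (1, 2.5) − 0.01·(-14, 6) = (1.14, 2.44)
Step 2: at (1.14, 2.44), ∇f = (-12.120448, 4.5616) → (1.14, 2.44) − 0.01·(-12.120448, 4.5616) = (1.26120448, 2.394384)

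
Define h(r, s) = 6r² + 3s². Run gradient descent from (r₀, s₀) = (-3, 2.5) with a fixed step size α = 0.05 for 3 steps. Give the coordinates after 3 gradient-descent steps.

∇h = (12r, 6s)
(r₁, s₁) = (-3, 2.5) − 0.05·(-36, 15) = (-1.2, 1.75)
(r₂, s₂) = (-1.2, 1.75) − 0.05·(-14.4, 10.5) = (-0.48, 1.225)
(r₃, s₃) = (-0.48, 1.225) − 0.05·(-5.76, 7.35) = (-0.192, 0.8575)

(-0.192, 0.8575)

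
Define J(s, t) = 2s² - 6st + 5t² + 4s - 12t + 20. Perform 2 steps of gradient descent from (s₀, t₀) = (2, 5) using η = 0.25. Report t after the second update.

∇J = (4s - 6t + 4, -6s + 10t - 12)
(s₁, t₁) = (2, 5) − 0.25·(-18, 26) = (6.5, -1.5)
(s₂, t₂) = (6.5, -1.5) − 0.25·(39, -66) = (-3.25, 15)
t = 15

15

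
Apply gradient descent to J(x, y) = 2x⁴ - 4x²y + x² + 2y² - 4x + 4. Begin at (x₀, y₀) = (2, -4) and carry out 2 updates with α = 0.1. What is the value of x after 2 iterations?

∇J = (8x³ - 8xy + 2x - 4, -4x² + 4y)
Step 1: at (2, -4), ∇J = (128, -32) → (2, -4) − 0.1·(128, -32) = (-10.8, -0.8)
Step 2: at (-10.8, -0.8), ∇J = (-10172.416, -469.76) → (-10.8, -0.8) − 0.1·(-10172.416, -469.76) = (1006.4416, 46.176)
x = 1006.4416

1006.4416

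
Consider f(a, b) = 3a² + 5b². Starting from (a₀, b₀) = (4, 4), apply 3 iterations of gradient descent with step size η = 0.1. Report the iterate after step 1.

∇f = (6a, 10b)
Step 1: at (4, 4), ∇f = (24, 40) → (4, 4) − 0.1·(24, 40) = (1.6, 0)

(1.6, 0)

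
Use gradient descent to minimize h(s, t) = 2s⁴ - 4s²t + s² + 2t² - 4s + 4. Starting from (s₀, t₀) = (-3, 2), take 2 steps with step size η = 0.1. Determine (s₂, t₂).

(-2524.3616, 90.496)

∇h = (8s³ - 8st + 2s - 4, -4s² + 4t)
Step 1: at (-3, 2), ∇h = (-178, -28) → (-3, 2) − 0.1·(-178, -28) = (14.8, 4.8)
Step 2: at (14.8, 4.8), ∇h = (25391.616, -856.96) → (14.8, 4.8) − 0.1·(25391.616, -856.96) = (-2524.3616, 90.496)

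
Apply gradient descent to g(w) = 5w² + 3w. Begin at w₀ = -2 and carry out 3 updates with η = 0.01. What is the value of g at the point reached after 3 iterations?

7.22932245

g′(w) = 10w + 3
Step 1: g′(-2) = -17; w₁ = -2 − 0.01·(-17) = -1.83
Step 2: g′(-1.83) = -15.3; w₂ = -1.83 − 0.01·(-15.3) = -1.677
Step 3: g′(-1.677) = -13.77; w₃ = -1.677 − 0.01·(-13.77) = -1.5393
g(-1.5393) = 7.22932245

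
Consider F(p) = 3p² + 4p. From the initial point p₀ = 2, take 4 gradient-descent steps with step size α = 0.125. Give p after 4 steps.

F′(p) = 6p + 4
p₁ = 2 − 0.125·16 = 0
p₂ = 0 − 0.125·4 = -0.5
p₃ = -0.5 − 0.125·1 = -0.625
p₄ = -0.625 − 0.125·0.25 = -0.65625

-0.65625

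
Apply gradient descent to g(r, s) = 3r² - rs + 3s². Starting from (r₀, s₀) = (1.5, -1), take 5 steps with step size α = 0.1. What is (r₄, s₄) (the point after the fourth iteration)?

(0.02575, 0.0055)

∇g = (6r - s, -r + 6s)
Step 1: at (1.5, -1), ∇g = (10, -7.5) → (1.5, -1) − 0.1·(10, -7.5) = (0.5, -0.25)
Step 2: at (0.5, -0.25), ∇g = (3.25, -2) → (0.5, -0.25) − 0.1·(3.25, -2) = (0.175, -0.05)
Step 3: at (0.175, -0.05), ∇g = (1.1, -0.475) → (0.175, -0.05) − 0.1·(1.1, -0.475) = (0.065, -0.0025)
Step 4: at (0.065, -0.0025), ∇g = (0.3925, -0.08) → (0.065, -0.0025) − 0.1·(0.3925, -0.08) = (0.02575, 0.0055)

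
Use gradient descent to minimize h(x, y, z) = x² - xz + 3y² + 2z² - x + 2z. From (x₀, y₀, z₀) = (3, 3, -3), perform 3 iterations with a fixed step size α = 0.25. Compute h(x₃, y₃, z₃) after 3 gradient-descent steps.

-0.060546875

∇h = (2x - z - 1, 6y, -x + 4z + 2)
(x₁, y₁, z₁) = (3, 3, -3) − 0.25·(8, 18, -13) = (1, -1.5, 0.25)
(x₂, y₂, z₂) = (1, -1.5, 0.25) − 0.25·(0.75, -9, 2) = (0.8125, 0.75, -0.25)
(x₃, y₃, z₃) = (0.8125, 0.75, -0.25) − 0.25·(0.875, 4.5, 0.1875) = (0.59375, -0.375, -0.296875)
h(0.59375, -0.375, -0.296875) = -0.060546875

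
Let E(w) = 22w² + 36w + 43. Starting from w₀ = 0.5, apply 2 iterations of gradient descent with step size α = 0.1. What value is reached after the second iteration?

E′(w) = 44w + 36
Step 1: E′(0.5) = 58; w₁ = 0.5 − 0.1·58 = -5.3
Step 2: E′(-5.3) = -197.2; w₂ = -5.3 − 0.1·(-197.2) = 14.42

14.42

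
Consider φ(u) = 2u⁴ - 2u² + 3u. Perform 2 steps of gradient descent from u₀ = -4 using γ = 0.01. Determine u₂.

φ′(u) = 8u³ - 4u + 3
u₁ = -4 − 0.01·(-493) = 0.93
u₂ = 0.93 − 0.01·5.714856 = 0.87285144

0.87285144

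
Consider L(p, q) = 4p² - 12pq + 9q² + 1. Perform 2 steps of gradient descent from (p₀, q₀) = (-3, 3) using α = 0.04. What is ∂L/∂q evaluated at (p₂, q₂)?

0.144

∇L = (8p - 12q, -12p + 18q)
(p₁, q₁) = (-3, 3) − 0.04·(-60, 90) = (-0.6, -0.6)
(p₂, q₂) = (-0.6, -0.6) − 0.04·(2.4, -3.6) = (-0.696, -0.456)
∂L/∂q at (-0.696, -0.456) = 0.144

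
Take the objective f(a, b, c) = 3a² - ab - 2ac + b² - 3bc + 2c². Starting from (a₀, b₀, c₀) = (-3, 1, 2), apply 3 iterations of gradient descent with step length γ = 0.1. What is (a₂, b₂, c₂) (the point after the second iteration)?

(0.01, 1.08, 0.73)

∇f = (6a - b - 2c, -a + 2b - 3c, -2a - 3b + 4c)
Step 1: at (-3, 1, 2), ∇f = (-23, -1, 11) → (-3, 1, 2) − 0.1·(-23, -1, 11) = (-0.7, 1.1, 0.9)
Step 2: at (-0.7, 1.1, 0.9), ∇f = (-7.1, 0.2, 1.7) → (-0.7, 1.1, 0.9) − 0.1·(-7.1, 0.2, 1.7) = (0.01, 1.08, 0.73)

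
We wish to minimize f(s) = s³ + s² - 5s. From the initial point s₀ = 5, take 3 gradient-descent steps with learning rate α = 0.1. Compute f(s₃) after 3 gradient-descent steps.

f′(s) = 3s² + 2s - 5
s₁ = 5 − 0.1·80 = -3
s₂ = -3 − 0.1·16 = -4.6
s₃ = -4.6 − 0.1·49.28 = -9.528
f(-9.528) = -726.555581952

-726.555581952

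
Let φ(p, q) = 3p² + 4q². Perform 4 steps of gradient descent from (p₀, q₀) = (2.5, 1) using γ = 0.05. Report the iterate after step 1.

∇φ = (6p, 8q)
(p₁, q₁) = (2.5, 1) − 0.05·(15, 8) = (1.75, 0.6)

(1.75, 0.6)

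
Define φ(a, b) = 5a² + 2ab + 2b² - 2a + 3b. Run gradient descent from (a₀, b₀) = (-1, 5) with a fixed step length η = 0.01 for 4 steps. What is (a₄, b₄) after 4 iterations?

∇φ = (10a + 2b - 2, 2a + 4b + 3)
Step 1: at (-1, 5), ∇φ = (-2, 21) → (-1, 5) − 0.01·(-2, 21) = (-0.98, 4.79)
Step 2: at (-0.98, 4.79), ∇φ = (-2.22, 20.2) → (-0.98, 4.79) − 0.01·(-2.22, 20.2) = (-0.9578, 4.588)
Step 3: at (-0.9578, 4.588), ∇φ = (-2.402, 19.4364) → (-0.9578, 4.588) − 0.01·(-2.402, 19.4364) = (-0.93378, 4.393636)
Step 4: at (-0.93378, 4.393636), ∇φ = (-2.550528, 18.706984) → (-0.93378, 4.393636) − 0.01·(-2.550528, 18.706984) = (-0.90827472, 4.20656616)

(-0.90827472, 4.20656616)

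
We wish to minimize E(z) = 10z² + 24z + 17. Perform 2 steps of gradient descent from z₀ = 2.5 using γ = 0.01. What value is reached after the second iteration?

E′(z) = 20z + 24
z₁ = 2.5 − 0.01·74 = 1.76
z₂ = 1.76 − 0.01·59.2 = 1.168

1.168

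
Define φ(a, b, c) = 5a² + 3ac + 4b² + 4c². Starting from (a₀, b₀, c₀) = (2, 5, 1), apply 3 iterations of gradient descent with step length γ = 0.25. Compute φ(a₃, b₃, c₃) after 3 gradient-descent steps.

∇φ = (10a + 3c, 8b, 3a + 8c)
Step 1: at (2, 5, 1), ∇φ = (23, 40, 14) → (2, 5, 1) − 0.25·(23, 40, 14) = (-3.75, -5, -2.5)
Step 2: at (-3.75, -5, -2.5), ∇φ = (-45, -40, -31.25) → (-3.75, -5, -2.5) − 0.25·(-45, -40, -31.25) = (7.5, 5, 5.3125)
Step 3: at (7.5, 5, 5.3125), ∇φ = (90.9375, 40, 65) → (7.5, 5, 5.3125) − 0.25·(90.9375, 40, 65) = (-15.234375, -5, -10.9375)
φ(-15.234375, -5, -10.9375) = 2238.824462890625

2238.824462890625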